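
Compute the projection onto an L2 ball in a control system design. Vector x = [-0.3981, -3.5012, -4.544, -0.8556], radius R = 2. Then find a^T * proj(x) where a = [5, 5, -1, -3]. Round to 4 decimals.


Step 1: Compute ||x|| (intermediates to 6 decimals).
||x|| = sqrt((-0.3981)^2 + (-3.5012)^2 + (-4.544)^2 + (-0.8556)^2) = 5.813508
Step 2: Project.
Since ||x|| > R, scale = R/||x|| = 2/5.813508 = 0.344026, proj(x) = scale * x
proj(x) = [-0.136957, -1.204504, -1.563254, -0.294349]
Step 3: Dot product.
a^T * proj(x) = 5*(-0.136957) + 5*(-1.204504) - 1*(-1.563254) - 3*(-0.294349) = -4.261


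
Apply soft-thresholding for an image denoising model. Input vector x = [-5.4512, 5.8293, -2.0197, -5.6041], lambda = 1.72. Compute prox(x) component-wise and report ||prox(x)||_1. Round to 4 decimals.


Soft-thresholding with lambda = 1.72:
prox(-5.4512) = sign(-5.4512)*max(|-5.4512| - 1.72, 0) = -3.7312
prox(5.8293) = sign(5.8293)*max(|5.8293| - 1.72, 0) = 4.1093
prox(-2.0197) = sign(-2.0197)*max(|-2.0197| - 1.72, 0) = -0.2997
prox(-5.6041) = sign(-5.6041)*max(|-5.6041| - 1.72, 0) = -3.8841
prox(x) = [-3.7312, 4.1093, -0.2997, -3.8841]
||prox(x)||_1 = 3.7312 + 4.1093 + 0.2997 + 3.8841 = 12.0243


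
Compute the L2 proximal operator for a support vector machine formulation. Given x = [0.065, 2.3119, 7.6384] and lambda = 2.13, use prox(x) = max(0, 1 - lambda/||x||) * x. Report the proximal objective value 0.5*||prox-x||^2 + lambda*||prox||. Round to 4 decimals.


Step 1: Compute ||x||.
||x|| = 7.9809
Step 2: Compute scaling factor.
scale = max(0, 1 - 2.13/7.9809) = 0.7331
Step 3: prox(x) = [0.0477, 1.6949, 5.5998]
||prox(x)|| = 5.8509
Step 4: Proximal objective.
0.5*||prox-x||^2 = 2.2685
lambda*||prox|| = 12.4624
Total = 14.7308


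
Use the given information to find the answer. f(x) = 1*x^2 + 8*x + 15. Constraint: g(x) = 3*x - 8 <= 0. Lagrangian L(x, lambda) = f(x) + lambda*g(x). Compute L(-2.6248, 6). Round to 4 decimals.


Step 1: Evaluate f(x).
f(-2.6248) = 1*(-2.6248)^2 + 8*(-2.6248) + 15 = 0.8912
Step 2: Evaluate g(x).
g(-2.6248) = 3*-2.6248 - 8 = -15.8744
Step 3: Compute Lagrangian.
L = 0.8912 + 6*-15.8744 = -94.3552


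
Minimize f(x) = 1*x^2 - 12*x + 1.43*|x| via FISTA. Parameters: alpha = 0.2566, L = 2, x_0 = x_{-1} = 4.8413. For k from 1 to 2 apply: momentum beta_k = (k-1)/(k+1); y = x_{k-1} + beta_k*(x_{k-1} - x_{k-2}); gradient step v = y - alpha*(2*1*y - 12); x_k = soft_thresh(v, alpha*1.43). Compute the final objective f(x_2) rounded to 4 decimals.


FISTA on f(x) = 1*x^2 - 12*x + 1.43*|x|
L = 2, alpha = 0.2566
Iteration 1: beta = 0.0, y = 4.8413 + 0.0*(4.8413 - 4.8413) = 4.8413
  grad(y) = -2.3174, v = y - alpha*grad = 5.4359
  prox(v) = soft_thresh(5.4359, 0.3669) = 5.069
Iteration 2: beta = 0.3333, y = 5.069 + 0.3333*(5.069 - 4.8413) = 5.1449
  grad(y) = -1.7102, v = y - alpha*grad = 5.5837
  prox(v) = soft_thresh(5.5837, 0.3669) = 5.2168
f(x_2) = 1*5.2168^2 - 12*5.2168 + 1.43*|5.2168| = -27.9266


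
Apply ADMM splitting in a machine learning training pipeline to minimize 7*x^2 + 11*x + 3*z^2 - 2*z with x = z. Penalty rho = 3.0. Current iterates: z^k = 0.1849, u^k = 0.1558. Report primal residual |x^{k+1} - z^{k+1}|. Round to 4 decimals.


ADMM iteration with rho = 3.0, z^k = 0.1849, u^k = 0.1558
Step 1: x-update.
Minimize 7*x^2 + 11*x + (3.0/2)*(x - 0.1849 + 0.1558)^2
FOC: (2*7 + 3.0)*x = -11 + 3.0*(0.1849 - 0.1558)
x^{k+1} = -0.6419
Step 2: z-update.
Minimize 3*z^2 - 2*z + (3.0/2)*(-0.6419 - z + 0.1558)^2
FOC: (2*3 + 3.0)*z = 2 + 3.0*(-0.6419 + 0.1558)
z^{k+1} = 0.0602
Step 3: u-update.
u^{k+1} = 0.1558 - 0.6419 - 0.0602 = -0.5463
Step 4: Primal residual = |-0.6419 - 0.0602| = 0.7021


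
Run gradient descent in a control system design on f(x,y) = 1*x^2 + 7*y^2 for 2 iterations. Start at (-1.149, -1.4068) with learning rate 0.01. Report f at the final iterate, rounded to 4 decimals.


Gradient descent on f(x,y) = 1*x^2 + 7*y^2.
Starting point: (-1.149, -1.4068), alpha = 0.01
Step 1: grad_x = 2*1*-1.149 = -2.298, grad_y = 2*7*-1.4068 = -19.6952
  x_1 = -1.149 - 0.01*-2.298 = -1.126
  y_1 = -1.4068 - 0.01*-19.6952 = -1.2098
Step 2: grad_x = 2*1*-1.126 = -2.252, grad_y = 2*7*-1.2098 = -16.9379
  x_2 = -1.126 - 0.01*-2.252 = -1.1035
  y_2 = -1.2098 - 0.01*-16.9379 = -1.0405
f(-1.1035, -1.0405) = 1*(-1.1035)^2 + 7*(-1.0405)^2 = 8.7957


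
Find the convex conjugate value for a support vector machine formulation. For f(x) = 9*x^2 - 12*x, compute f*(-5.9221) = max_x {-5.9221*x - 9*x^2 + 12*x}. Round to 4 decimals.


f*(y) = sup_x {y*x - a*x^2 - b*x} = sup_x {(y-b)*x - a*x^2}
FOC: (y - b) - 2a*x = 0 => x* = (y - b)/(2a)
x* = (-5.9221 + 12)/(2*9) = 0.3377
f*(-5.9221) = (y-b)^2/(4a) = (-5.9221 + 12)^2/(4*9)
= 36.9409/36 = 1.0261


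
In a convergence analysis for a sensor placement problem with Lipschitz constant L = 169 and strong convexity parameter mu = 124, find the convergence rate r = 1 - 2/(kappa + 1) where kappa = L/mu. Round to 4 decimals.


Step 1: Compute the condition number.
kappa = L/mu = 169/124 = 1.3629
Step 2: Compute the convergence rate.
r = 1 - 2/(kappa + 1) = 1 - 2*mu/(L + mu) = (L - mu)/(L + mu) = 45/293 = 0.1536


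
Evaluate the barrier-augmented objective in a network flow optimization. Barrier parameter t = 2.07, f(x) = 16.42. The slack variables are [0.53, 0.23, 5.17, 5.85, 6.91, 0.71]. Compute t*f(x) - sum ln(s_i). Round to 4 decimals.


Step 1: Compute log-barrier.
ln values: [-0.6349, -1.4697, 1.6429, 1.7664, 1.933, -0.3425]
phi = -(-0.6349 - 1.4697 + 1.6429 + 1.7664 + 1.933 - 0.3425) = -2.8952
Step 2: Compute augmented objective.
t*f(x) = 2.07*16.42 = 33.9894
Total = 33.9894 - 2.8952 = 31.0942


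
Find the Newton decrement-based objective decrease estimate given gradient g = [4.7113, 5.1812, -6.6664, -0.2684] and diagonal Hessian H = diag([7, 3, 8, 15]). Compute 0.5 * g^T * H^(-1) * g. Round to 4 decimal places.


Step 1: H is diagonal, so H^(-1) * g = [0.673, 1.7271, -0.8333, -0.0179].
Step 2: g^T H^(-1) g = sum_i g_i^2 / H_ii
  = (4.7113)^2/7 + (5.1812)^2/3 + (-6.6664)^2/8 + (-0.2684)^2/15
  = 3.1709 + 8.9483 + 5.5551 + 0.0048 = 17.6791
Step 3: Objective decrease = 0.5 * g^T H^(-1) g = 8.8395


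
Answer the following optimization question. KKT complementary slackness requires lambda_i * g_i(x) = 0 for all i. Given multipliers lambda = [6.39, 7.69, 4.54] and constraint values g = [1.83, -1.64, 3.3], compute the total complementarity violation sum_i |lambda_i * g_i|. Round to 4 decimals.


KKT complementary slackness check:
lambda_1 * g_1 = 6.39 * 1.83 = 11.6937
lambda_2 * g_2 = 7.69 * -1.64 = -12.6116
lambda_3 * g_3 = 4.54 * 3.3 = 14.982
Total violation = 11.6937 + 12.6116 + 14.982 = 39.2873


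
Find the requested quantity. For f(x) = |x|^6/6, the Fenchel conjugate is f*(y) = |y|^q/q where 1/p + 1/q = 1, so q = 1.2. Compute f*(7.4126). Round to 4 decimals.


The conjugate exponent q satisfies 1/p + 1/q = 1.
p = 6, so q = 6/(6 - 1) = 1.2
|y|^q = 7.4126^1.2 = 11.0653
f*(7.4126) = 11.0653 / 1.2 = 9.2211


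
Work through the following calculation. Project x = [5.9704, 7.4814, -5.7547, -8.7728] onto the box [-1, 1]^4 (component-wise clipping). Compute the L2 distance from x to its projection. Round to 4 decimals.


Project each component onto [-1, 1].
clip(5.9704) = 1.0, clip(7.4814) = 1.0, clip(-5.7547) = -1.0, clip(-8.7728) = -1.0
Projection = [1.0, 1.0, -1.0, -1.0]
Squared diffs: [24.7049, 42.0085, 22.6072, 60.4164]
Distance = sqrt(149.737) = 12.2367


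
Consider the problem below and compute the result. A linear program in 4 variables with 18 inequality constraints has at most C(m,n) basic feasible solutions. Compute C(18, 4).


Each vertex corresponds to some choice of n active constraints out of m, so the number of vertices is at most C(m, n) = m! / (n!(m-n)!).
m = 18, n = 4
Numerator: 18 * 17 * 16 * 15
Denominator: 4! = 24
C(18, 4) = 3060


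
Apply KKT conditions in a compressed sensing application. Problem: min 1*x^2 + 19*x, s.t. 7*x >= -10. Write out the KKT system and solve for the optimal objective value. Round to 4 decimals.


Step 1: Try lambda = 0 (constraint inactive).
x_unc = -19/(2*1) = -9.5
Check: 7*-9.5 = -66.5 < -10 -- violated!
Step 2: Constraint must be active: 7*x = -10
x* = -10/7 = -1.4286 (rounded; the exact value -10/7 is used below)
lambda = (2*1*(-10/7) + 19)/7 = 2.3061
Step 3: Compute optimal value.
f(x*) = 1*(-10/7)^2 + 19*(-10/7) = -25.102


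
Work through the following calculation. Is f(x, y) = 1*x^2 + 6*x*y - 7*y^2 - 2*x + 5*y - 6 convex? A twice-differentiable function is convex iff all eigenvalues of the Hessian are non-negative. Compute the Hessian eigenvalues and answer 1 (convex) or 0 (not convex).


The Hessian of f(x,y) = 1*x^2 + 6*x*y - 7*y^2 - 2*x + 5*y - 6 is:
H = [[2, 6], [6, -14]]
Trace = 2 - 14 = -12
Determinant = 2*-14 - (6)^2 = -64
Discriminant = (-12)^2 - 4*-64 = 400.0
Eigenvalues: lambda_1 = -16.0, lambda_2 = 4.0
The function is not convex.

0


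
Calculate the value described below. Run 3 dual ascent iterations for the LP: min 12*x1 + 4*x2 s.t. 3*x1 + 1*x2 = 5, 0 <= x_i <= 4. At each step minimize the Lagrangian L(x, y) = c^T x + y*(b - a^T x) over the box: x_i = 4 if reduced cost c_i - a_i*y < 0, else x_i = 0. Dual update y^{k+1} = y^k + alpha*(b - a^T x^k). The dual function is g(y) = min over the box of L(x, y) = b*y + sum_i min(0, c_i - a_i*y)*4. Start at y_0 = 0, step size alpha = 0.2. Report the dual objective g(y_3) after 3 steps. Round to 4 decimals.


Dual ascent for LP: min 12*x1 + 4*x2, 3*x1 + 1*x2 = 5, 0 <= x_i <= 4
Step 1: y^k = 0.0, reduced costs: (12.0, 4.0)
  x^k = (0.0, 0.0), subgradient = b - a^T x = 5.0
  y^{k+1} = 0.0 + 0.2*5.0 = 1.0
Step 2: y^k = 1.0, reduced costs: (9.0, 3.0)
  x^k = (0.0, 0.0), subgradient = b - a^T x = 5.0
  y^{k+1} = 1.0 + 0.2*5.0 = 2.0
Step 3: y^k = 2.0, reduced costs: (6.0, 2.0)
  x^k = (0.0, 0.0), subgradient = b - a^T x = 5.0
  y^{k+1} = 2.0 + 0.2*5.0 = 3.0
Dual objective at y_3 = 3.0: reduced costs (3.0, 1.0), box minimizer x = (0.0, 0.0)
g(y_3) = b*y + (c1 - a1*y)*x1 + (c2 - a2*y)*x2 = 5*3.0 + 3.0*0.0 + 1.0*0.0 = 15.0 + 0.0 + 0.0 = 15.0


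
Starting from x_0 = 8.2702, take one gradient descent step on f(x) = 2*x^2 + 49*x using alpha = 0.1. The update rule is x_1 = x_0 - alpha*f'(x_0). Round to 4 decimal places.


We compute the gradient at x_0 and apply the update.
f'(x) = 4*x + 49
f'(8.2702) = 4*8.2702 + 49 = 82.0808
x_1 = 8.2702 - 0.1*82.0808 = 0.0621


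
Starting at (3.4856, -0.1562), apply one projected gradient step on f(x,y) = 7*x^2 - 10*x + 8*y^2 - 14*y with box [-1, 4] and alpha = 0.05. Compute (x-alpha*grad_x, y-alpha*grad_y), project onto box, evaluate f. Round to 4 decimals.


Step 1: Compute gradient at (3.4856, -0.1562).
grad_x = 2*7*3.4856 - 10 = 38.7984
grad_y = 2*8*-0.1562 - 14 = -16.4992
Step 2: Gradient step.
x_raw = 3.4856 - 0.05*38.7984 = 1.5457
y_raw = -0.1562 - 0.05*-16.4992 = 0.6688
Step 3: Project onto [-1, 4].
x_proj = clip(1.5457) = 1.5457
y_proj = clip(0.6688) = 0.6688
Step 4: Evaluate f.
f(1.5457, 0.6688) = -4.5176


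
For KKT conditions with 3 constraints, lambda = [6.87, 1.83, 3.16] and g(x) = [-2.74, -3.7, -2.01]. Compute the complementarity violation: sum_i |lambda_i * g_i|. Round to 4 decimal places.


KKT complementary slackness check:
lambda_1 * g_1 = 6.87 * -2.74 = -18.8238
lambda_2 * g_2 = 1.83 * -3.7 = -6.771
lambda_3 * g_3 = 3.16 * -2.01 = -6.3516
Total violation = 18.8238 + 6.771 + 6.3516 = 31.9464


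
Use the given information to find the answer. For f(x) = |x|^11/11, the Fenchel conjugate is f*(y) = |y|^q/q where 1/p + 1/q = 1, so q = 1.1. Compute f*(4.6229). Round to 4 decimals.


The conjugate exponent q satisfies 1/p + 1/q = 1.
p = 11, so q = 11/(11 - 1) = 1.1
|y|^q = 4.6229^1.1 = 5.3877
f*(4.6229) = 5.3877 / 1.1 = 4.8979


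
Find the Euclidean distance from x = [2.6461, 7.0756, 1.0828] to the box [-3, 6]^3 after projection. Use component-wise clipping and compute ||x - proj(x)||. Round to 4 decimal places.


Project each component onto [-3, 6].
clip(2.6461) = 2.6461, clip(7.0756) = 6.0, clip(1.0828) = 1.0828
Projection = [2.6461, 6.0, 1.0828]
Squared diffs: [0.0, 1.1569, 0.0]
Distance = sqrt(1.1569) = 1.0756


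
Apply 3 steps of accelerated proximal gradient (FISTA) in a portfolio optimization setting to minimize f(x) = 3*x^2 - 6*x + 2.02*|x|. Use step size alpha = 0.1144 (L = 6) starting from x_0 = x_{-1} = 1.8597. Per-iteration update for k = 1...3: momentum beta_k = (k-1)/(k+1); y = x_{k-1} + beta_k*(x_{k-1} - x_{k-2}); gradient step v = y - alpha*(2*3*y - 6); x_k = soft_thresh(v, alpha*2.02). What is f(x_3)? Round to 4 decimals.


FISTA on f(x) = 3*x^2 - 6*x + 2.02*|x|
L = 6, alpha = 0.1144
Iteration 1: beta = 0.0, y = 1.8597 + 0.0*(1.8597 - 1.8597) = 1.8597
  grad(y) = 5.1582, v = y - alpha*grad = 1.2696
  prox(v) = soft_thresh(1.2696, 0.2311) = 1.0385
Iteration 2: beta = 0.3333, y = 1.0385 + 0.3333*(1.0385 - 1.8597) = 0.7648
  grad(y) = -1.4113, v = y - alpha*grad = 0.9262
  prox(v) = soft_thresh(0.9262, 0.2311) = 0.6951
Iteration 3: beta = 0.5, y = 0.6951 + 0.5*(0.6951 - 1.0385) = 0.5235
  grad(y) = -2.8592, v = y - alpha*grad = 0.8506
  prox(v) = soft_thresh(0.8506, 0.2311) = 0.6195
f(x_3) = 3*0.6195^2 - 6*0.6195 + 2.02*|0.6195| = -1.3143


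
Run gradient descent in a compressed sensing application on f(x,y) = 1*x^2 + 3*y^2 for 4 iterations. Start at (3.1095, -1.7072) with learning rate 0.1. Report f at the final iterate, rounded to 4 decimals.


Gradient descent on f(x,y) = 1*x^2 + 3*y^2.
Starting point: (3.1095, -1.7072), alpha = 0.1
Step 1: grad_x = 2*1*3.1095 = 6.219, grad_y = 2*3*-1.7072 = -10.2432
  x_1 = 3.1095 - 0.1*6.219 = 2.4876
  y_1 = -1.7072 - 0.1*-10.2432 = -0.6829
Step 2: grad_x = 2*1*2.4876 = 4.9752, grad_y = 2*3*-0.6829 = -4.0973
  x_2 = 2.4876 - 0.1*4.9752 = 1.9901
  y_2 = -0.6829 - 0.1*-4.0973 = -0.2732
Step 3: grad_x = 2*1*1.9901 = 3.9802, grad_y = 2*3*-0.2732 = -1.6389
  x_3 = 1.9901 - 0.1*3.9802 = 1.5921
  y_3 = -0.2732 - 0.1*-1.6389 = -0.1093
Step 4: grad_x = 2*1*1.5921 = 3.1841, grad_y = 2*3*-0.1093 = -0.6556
  x_4 = 1.5921 - 0.1*3.1841 = 1.2737
  y_4 = -0.1093 - 0.1*-0.6556 = -0.0437
f(1.2737, -0.0437) = 1*1.2737^2 + 3*(-0.0437)^2 = 1.6279


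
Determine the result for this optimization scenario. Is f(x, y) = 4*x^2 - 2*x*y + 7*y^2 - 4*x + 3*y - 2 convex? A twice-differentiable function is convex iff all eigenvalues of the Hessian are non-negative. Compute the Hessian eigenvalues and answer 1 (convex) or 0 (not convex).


The Hessian of f(x,y) = 4*x^2 - 2*x*y + 7*y^2 - 4*x + 3*y - 2 is:
H = [[8, -2], [-2, 14]]
Trace = 8 + 14 = 22
Determinant = 8*14 - (-2)^2 = 108
Discriminant = (22)^2 - 4*108 = 52.0
Eigenvalues: lambda_1 = 7.3944, lambda_2 = 14.6056
The function is convex.

1


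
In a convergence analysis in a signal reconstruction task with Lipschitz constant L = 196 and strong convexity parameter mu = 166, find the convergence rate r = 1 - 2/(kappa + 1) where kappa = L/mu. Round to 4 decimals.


Step 1: Compute the condition number.
kappa = L/mu = 196/166 = 1.1807
Step 2: Compute the convergence rate.
r = 1 - 2/(kappa + 1) = 1 - 2*mu/(L + mu) = (L - mu)/(L + mu) = 30/362 = 0.0829


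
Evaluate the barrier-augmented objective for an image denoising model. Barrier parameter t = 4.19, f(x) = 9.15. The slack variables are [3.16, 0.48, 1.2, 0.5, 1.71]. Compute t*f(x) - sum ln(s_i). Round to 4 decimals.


Step 1: Compute log-barrier.
ln values: [1.1506, -0.734, 0.1823, -0.6931, 0.5365]
phi = -(1.1506 - 0.734 + 0.1823 - 0.6931 + 0.5365) = -0.4423
Step 2: Compute augmented objective.
t*f(x) = 4.19*9.15 = 38.3385
Total = 38.3385 - 0.4423 = 37.8962


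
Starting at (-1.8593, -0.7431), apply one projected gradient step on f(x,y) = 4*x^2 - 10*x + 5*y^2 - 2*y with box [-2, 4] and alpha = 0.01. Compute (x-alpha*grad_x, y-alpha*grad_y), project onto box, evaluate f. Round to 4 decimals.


Step 1: Compute gradient at (-1.8593, -0.7431).
grad_x = 2*4*-1.8593 - 10 = -24.8744
grad_y = 2*5*-0.7431 - 2 = -9.431
Step 2: Gradient step.
x_raw = -1.8593 - 0.01*-24.8744 = -1.6106
y_raw = -0.7431 - 0.01*-9.431 = -0.6488
Step 3: Project onto [-2, 4].
x_proj = clip(-1.6106) = -1.6106
y_proj = clip(-0.6488) = -0.6488
Step 4: Evaluate f.
f(-1.6106, -0.6488) = 29.8833


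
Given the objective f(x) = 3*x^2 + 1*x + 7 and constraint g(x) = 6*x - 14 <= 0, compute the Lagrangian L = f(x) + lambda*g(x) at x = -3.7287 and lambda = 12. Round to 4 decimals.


Step 1: Evaluate f(x).
f(-3.7287) = 3*(-3.7287)^2 + 1*(-3.7287) + 7 = 44.9809
Step 2: Evaluate g(x).
g(-3.7287) = 6*-3.7287 - 14 = -36.3722
Step 3: Compute Lagrangian.
L = 44.9809 + 12*-36.3722 = -391.4855


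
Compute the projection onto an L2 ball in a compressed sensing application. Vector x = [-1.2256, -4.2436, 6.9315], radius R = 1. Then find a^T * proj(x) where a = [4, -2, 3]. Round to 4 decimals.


Step 1: Compute ||x|| (intermediates to 6 decimals).
||x|| = sqrt((-1.2256)^2 + (-4.2436)^2 + 6.9315^2) = 8.219241
Step 2: Project.
Since ||x|| > R, scale = R/||x|| = 1/8.219241 = 0.121666, proj(x) = scale * x
proj(x) = [-0.149114, -0.516302, 0.843328]
Step 3: Dot product.
a^T * proj(x) = 4*(-0.149114) - 2*(-0.516302) + 3*0.843328 = 2.9661


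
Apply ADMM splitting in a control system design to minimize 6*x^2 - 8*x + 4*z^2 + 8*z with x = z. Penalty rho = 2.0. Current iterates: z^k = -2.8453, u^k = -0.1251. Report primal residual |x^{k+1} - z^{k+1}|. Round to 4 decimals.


ADMM iteration with rho = 2.0, z^k = -2.8453, u^k = -0.1251
Step 1: x-update.
Minimize 6*x^2 - 8*x + (2.0/2)*(x + 2.8453 - 0.1251)^2
FOC: (2*6 + 2.0)*x = 8 + 2.0*(-2.8453 + 0.1251)
x^{k+1} = 0.1828
Step 2: z-update.
Minimize 4*z^2 + 8*z + (2.0/2)*(0.1828 - z - 0.1251)^2
FOC: (2*4 + 2.0)*z = -8 + 2.0*(0.1828 - 0.1251)
z^{k+1} = -0.7885
Step 3: u-update.
u^{k+1} = -0.1251 + 0.1828 + 0.7885 = 0.8462
Step 4: Primal residual = |0.1828 + 0.7885| = 0.9713


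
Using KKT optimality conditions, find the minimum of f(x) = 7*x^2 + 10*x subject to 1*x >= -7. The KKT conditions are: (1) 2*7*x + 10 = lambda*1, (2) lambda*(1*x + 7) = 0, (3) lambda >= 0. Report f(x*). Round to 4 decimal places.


Step 1: Try lambda = 0 (constraint inactive).
Stationarity: 2*7*x + 10 = 0
x* = -10/(2*7) = -5/7 = -0.7143 (rounded; the exact value -5/7 is used below)
Check constraint: 1*-0.7143 = -0.7143 >= -7 -- satisfied.
Step 2: Compute optimal value.
f(x*) = 7*(-5/7)^2 + 10*(-5/7) = -3.5714


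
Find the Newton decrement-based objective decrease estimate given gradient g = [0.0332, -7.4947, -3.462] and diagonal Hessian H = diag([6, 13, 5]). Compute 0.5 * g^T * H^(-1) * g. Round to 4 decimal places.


Step 1: H is diagonal, so H^(-1) * g = [0.0055, -0.5765, -0.6924].
Step 2: g^T H^(-1) g = sum_i g_i^2 / H_ii
  = (0.0332)^2/6 + (-7.4947)^2/13 + (-3.462)^2/5
  = 0.0002 + 4.3208 + 2.3971 = 6.7181
Step 3: Objective decrease = 0.5 * g^T H^(-1) g = 3.359


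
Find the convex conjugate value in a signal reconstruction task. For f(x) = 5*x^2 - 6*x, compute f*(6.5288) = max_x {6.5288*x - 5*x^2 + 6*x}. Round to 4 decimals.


f*(y) = sup_x {y*x - a*x^2 - b*x} = sup_x {(y-b)*x - a*x^2}
FOC: (y - b) - 2a*x = 0 => x* = (y - b)/(2a)
x* = (6.5288 + 6)/(2*5) = 1.2529
f*(6.5288) = (y-b)^2/(4a) = (6.5288 + 6)^2/(4*5)
= 156.9708/20 = 7.8485


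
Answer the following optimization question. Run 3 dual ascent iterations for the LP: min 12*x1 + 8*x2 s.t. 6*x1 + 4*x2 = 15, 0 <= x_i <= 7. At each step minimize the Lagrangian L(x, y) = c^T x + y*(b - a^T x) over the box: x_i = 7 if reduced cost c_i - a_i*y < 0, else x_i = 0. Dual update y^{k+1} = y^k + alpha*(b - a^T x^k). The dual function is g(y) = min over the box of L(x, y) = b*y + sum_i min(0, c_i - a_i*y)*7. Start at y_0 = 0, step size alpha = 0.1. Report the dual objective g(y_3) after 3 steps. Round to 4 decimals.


Dual ascent for LP: min 12*x1 + 8*x2, 6*x1 + 4*x2 = 15, 0 <= x_i <= 7
Step 1: y^k = 0.0, reduced costs: (12.0, 8.0)
  x^k = (0.0, 0.0), subgradient = b - a^T x = 15.0
  y^{k+1} = 0.0 + 0.1*15.0 = 1.5
Step 2: y^k = 1.5, reduced costs: (3.0, 2.0)
  x^k = (0.0, 0.0), subgradient = b - a^T x = 15.0
  y^{k+1} = 1.5 + 0.1*15.0 = 3.0
Step 3: y^k = 3.0, reduced costs: (-6.0, -4.0)
  x^k = (7.0, 7.0), subgradient = b - a^T x = -55.0
  y^{k+1} = 3.0 + 0.1*-55.0 = -2.5
Dual objective at y_3 = -2.5: reduced costs (27.0, 18.0), box minimizer x = (0.0, 0.0)
g(y_3) = b*y + (c1 - a1*y)*x1 + (c2 - a2*y)*x2 = 15*(-2.5) + 27.0*0.0 + 18.0*0.0 = -37.5 + 0.0 + 0.0 = -37.5


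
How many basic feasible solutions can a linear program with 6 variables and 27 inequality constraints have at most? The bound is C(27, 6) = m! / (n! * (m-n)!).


Each vertex corresponds to some choice of n active constraints out of m, so the number of vertices is at most C(m, n) = m! / (n!(m-n)!).
m = 27, n = 6
Numerator: 27 * 26 * 25 * 24 * 23 * 22
Denominator: 6! = 720
C(27, 6) = 296010


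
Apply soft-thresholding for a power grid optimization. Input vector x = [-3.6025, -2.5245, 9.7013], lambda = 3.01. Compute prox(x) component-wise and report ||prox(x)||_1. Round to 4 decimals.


Soft-thresholding with lambda = 3.01:
prox(-3.6025) = sign(-3.6025)*max(|-3.6025| - 3.01, 0) = -0.5925
prox(-2.5245) = sign(-2.5245)*max(|-2.5245| - 3.01, 0) = 0.0
prox(9.7013) = sign(9.7013)*max(|9.7013| - 3.01, 0) = 6.6913
prox(x) = [-0.5925, 0.0, 6.6913]
||prox(x)||_1 = 0.5925 + 0.0 + 6.6913 = 7.2838


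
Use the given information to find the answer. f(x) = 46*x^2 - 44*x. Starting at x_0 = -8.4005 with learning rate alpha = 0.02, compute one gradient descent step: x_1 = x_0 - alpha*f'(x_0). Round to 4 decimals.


We compute the gradient at x_0 and apply the update.
f'(x) = 92*x - 44
f'(-8.4005) = 92*-8.4005 - 44 = -816.846
x_1 = -8.4005 - 0.02*-816.846 = 7.9364


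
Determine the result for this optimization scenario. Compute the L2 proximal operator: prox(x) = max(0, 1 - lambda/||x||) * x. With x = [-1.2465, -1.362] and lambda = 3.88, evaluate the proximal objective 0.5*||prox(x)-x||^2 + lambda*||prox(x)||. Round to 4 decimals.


Step 1: Compute ||x||.
||x|| = 1.8463
Step 2: Compute scaling factor.
scale = max(0, 1 - 3.88/1.8463) = 0.0
Step 3: prox(x) = [-0.0, -0.0]
||prox(x)|| = 0.0
Step 4: Proximal objective.
0.5*||prox-x||^2 = 1.7044
lambda*||prox|| = 0.0
Total = 1.7044


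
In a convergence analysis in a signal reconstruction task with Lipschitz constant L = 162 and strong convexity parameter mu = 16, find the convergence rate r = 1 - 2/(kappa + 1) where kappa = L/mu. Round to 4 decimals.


Step 1: Compute the condition number.
kappa = L/mu = 162/16 = 10.125
Step 2: Compute the convergence rate.
r = 1 - 2/(kappa + 1) = 1 - 2*mu/(L + mu) = (L - mu)/(L + mu) = 146/178 = 0.8202


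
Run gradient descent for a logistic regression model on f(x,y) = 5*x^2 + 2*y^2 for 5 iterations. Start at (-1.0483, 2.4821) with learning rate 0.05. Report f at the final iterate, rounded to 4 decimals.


Gradient descent on f(x,y) = 5*x^2 + 2*y^2.
Starting point: (-1.0483, 2.4821), alpha = 0.05
Step 1: grad_x = 2*5*-1.0483 = -10.483, grad_y = 2*2*2.4821 = 9.9284
  x_1 = -1.0483 - 0.05*-10.483 = -0.5242
  y_1 = 2.4821 - 0.05*9.9284 = 1.9857
Step 2: grad_x = 2*5*-0.5242 = -5.2415, grad_y = 2*2*1.9857 = 7.9427
  x_2 = -0.5242 - 0.05*-5.2415 = -0.2621
  y_2 = 1.9857 - 0.05*7.9427 = 1.5885
Step 3: grad_x = 2*5*-0.2621 = -2.6208, grad_y = 2*2*1.5885 = 6.3542
  x_3 = -0.2621 - 0.05*-2.6208 = -0.131
  y_3 = 1.5885 - 0.05*6.3542 = 1.2708
Step 4: grad_x = 2*5*-0.131 = -1.3104, grad_y = 2*2*1.2708 = 5.0833
  x_4 = -0.131 - 0.05*-1.3104 = -0.0655
  y_4 = 1.2708 - 0.05*5.0833 = 1.0167
Step 5: grad_x = 2*5*-0.0655 = -0.6552, grad_y = 2*2*1.0167 = 4.0667
  x_5 = -0.0655 - 0.05*-0.6552 = -0.0328
  y_5 = 1.0167 - 0.05*4.0667 = 0.8133
f(-0.0328, 0.8133) = 5*(-0.0328)^2 + 2*0.8133^2 = 1.3284


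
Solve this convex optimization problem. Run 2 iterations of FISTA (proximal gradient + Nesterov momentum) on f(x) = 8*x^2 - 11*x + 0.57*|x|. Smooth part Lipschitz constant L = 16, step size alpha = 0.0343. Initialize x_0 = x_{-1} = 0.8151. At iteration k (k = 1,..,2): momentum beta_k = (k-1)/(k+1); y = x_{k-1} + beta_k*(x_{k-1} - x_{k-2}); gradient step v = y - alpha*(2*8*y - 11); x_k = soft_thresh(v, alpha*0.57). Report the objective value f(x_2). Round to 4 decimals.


FISTA on f(x) = 8*x^2 - 11*x + 0.57*|x|
L = 16, alpha = 0.0343
Iteration 1: beta = 0.0, y = 0.8151 + 0.0*(0.8151 - 0.8151) = 0.8151
  grad(y) = 2.0416, v = y - alpha*grad = 0.7451
  prox(v) = soft_thresh(0.7451, 0.0196) = 0.7255
Iteration 2: beta = 0.3333, y = 0.7255 + 0.3333*(0.7255 - 0.8151) = 0.6957
  grad(y) = 0.1306, v = y - alpha*grad = 0.6912
  prox(v) = soft_thresh(0.6912, 0.0196) = 0.6716
f(x_2) = 8*0.6716^2 - 11*0.6716 + 0.57*|0.6716| = -3.3964


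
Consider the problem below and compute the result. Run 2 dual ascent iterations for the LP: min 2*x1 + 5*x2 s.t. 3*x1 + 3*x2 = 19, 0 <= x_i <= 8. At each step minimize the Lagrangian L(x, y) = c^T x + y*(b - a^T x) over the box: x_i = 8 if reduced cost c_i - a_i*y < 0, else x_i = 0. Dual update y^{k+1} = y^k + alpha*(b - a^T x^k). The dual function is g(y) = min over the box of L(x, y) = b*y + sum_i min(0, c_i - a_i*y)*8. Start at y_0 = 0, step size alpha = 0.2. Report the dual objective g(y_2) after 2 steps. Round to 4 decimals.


Dual ascent for LP: min 2*x1 + 5*x2, 3*x1 + 3*x2 = 19, 0 <= x_i <= 8
Step 1: y^k = 0.0, reduced costs: (2.0, 5.0)
  x^k = (0.0, 0.0), subgradient = b - a^T x = 19.0
  y^{k+1} = 0.0 + 0.2*19.0 = 3.8
Step 2: y^k = 3.8, reduced costs: (-9.4, -6.4)
  x^k = (8.0, 8.0), subgradient = b - a^T x = -29.0
  y^{k+1} = 3.8 + 0.2*-29.0 = -2.0
Dual objective at y_2 = -2.0: reduced costs (8.0, 11.0), box minimizer x = (0.0, 0.0)
g(y_2) = b*y + (c1 - a1*y)*x1 + (c2 - a2*y)*x2 = 19*(-2.0) + 8.0*0.0 + 11.0*0.0 = -38.0 + 0.0 + 0.0 = -38.0


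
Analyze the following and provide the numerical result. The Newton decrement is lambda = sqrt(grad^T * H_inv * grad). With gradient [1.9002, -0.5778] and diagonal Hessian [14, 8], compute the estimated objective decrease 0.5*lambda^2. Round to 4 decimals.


Step 1: H is diagonal, so H^(-1) * g = [0.1357, -0.0722].
Step 2: g^T H^(-1) g = sum_i g_i^2 / H_ii
  = (1.9002)^2/14 + (-0.5778)^2/8
  = 0.2579 + 0.0417 = 0.2996
Step 3: Objective decrease = 0.5 * g^T H^(-1) g = 0.1498


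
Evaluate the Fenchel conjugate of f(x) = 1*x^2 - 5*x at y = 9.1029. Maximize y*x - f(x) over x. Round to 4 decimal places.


f*(y) = sup_x {y*x - a*x^2 - b*x} = sup_x {(y-b)*x - a*x^2}
FOC: (y - b) - 2a*x = 0 => x* = (y - b)/(2a)
x* = (9.1029 + 5)/(2*1) = 7.0515
f*(9.1029) = (y-b)^2/(4a) = (9.1029 + 5)^2/(4*1)
= 198.8918/4 = 49.7229


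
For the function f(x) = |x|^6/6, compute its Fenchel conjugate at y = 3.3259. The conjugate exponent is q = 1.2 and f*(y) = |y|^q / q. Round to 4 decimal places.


The conjugate exponent q satisfies 1/p + 1/q = 1.
p = 6, so q = 6/(6 - 1) = 1.2
|y|^q = 3.3259^1.2 = 4.2295
f*(3.3259) = 4.2295 / 1.2 = 3.5246


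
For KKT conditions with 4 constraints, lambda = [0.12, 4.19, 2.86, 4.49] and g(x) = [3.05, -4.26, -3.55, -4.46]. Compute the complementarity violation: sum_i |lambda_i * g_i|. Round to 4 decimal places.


KKT complementary slackness check:
lambda_1 * g_1 = 0.12 * 3.05 = 0.366
lambda_2 * g_2 = 4.19 * -4.26 = -17.8494
lambda_3 * g_3 = 2.86 * -3.55 = -10.153
lambda_4 * g_4 = 4.49 * -4.46 = -20.0254
Total violation = 0.366 + 17.8494 + 10.153 + 20.0254 = 48.3938


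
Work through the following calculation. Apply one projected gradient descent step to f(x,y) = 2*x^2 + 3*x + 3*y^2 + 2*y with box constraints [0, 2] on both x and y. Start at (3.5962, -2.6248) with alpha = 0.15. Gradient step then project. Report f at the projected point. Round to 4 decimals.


Step 1: Compute gradient at (3.5962, -2.6248).
grad_x = 2*2*3.5962 + 3 = 17.3848
grad_y = 2*3*-2.6248 + 2 = -13.7488
Step 2: Gradient step.
x_raw = 3.5962 - 0.15*17.3848 = 0.9885
y_raw = -2.6248 - 0.15*-13.7488 = -0.5625
Step 3: Project onto [0, 2].
x_proj = clip(0.9885) = 0.9885
y_proj = clip(-0.5625) = 0.0
Step 4: Evaluate f.
f(0.9885, 0.0) = 4.9196


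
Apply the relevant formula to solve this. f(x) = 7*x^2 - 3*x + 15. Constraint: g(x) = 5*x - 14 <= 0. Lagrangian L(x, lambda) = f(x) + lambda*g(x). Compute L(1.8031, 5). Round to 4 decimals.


Step 1: Evaluate f(x).
f(1.8031) = 7*1.8031^2 - 3*1.8031 + 15 = 32.3489
Step 2: Evaluate g(x).
g(1.8031) = 5*1.8031 - 14 = -4.9845
Step 3: Compute Lagrangian.
L = 32.3489 + 5*-4.9845 = 7.4264


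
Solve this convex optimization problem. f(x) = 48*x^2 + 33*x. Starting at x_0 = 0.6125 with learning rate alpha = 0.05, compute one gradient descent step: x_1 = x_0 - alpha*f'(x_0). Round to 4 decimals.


We compute the gradient at x_0 and apply the update.
f'(x) = 96*x + 33
f'(0.6125) = 96*0.6125 + 33 = 91.8
x_1 = 0.6125 - 0.05*91.8 = -3.9775


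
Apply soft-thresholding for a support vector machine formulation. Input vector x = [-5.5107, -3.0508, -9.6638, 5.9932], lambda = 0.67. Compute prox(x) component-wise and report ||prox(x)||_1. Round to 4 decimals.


Soft-thresholding with lambda = 0.67:
prox(-5.5107) = sign(-5.5107)*max(|-5.5107| - 0.67, 0) = -4.8407
prox(-3.0508) = sign(-3.0508)*max(|-3.0508| - 0.67, 0) = -2.3808
prox(-9.6638) = sign(-9.6638)*max(|-9.6638| - 0.67, 0) = -8.9938
prox(5.9932) = sign(5.9932)*max(|5.9932| - 0.67, 0) = 5.3232
prox(x) = [-4.8407, -2.3808, -8.9938, 5.3232]
||prox(x)||_1 = 4.8407 + 2.3808 + 8.9938 + 5.3232 = 21.5385


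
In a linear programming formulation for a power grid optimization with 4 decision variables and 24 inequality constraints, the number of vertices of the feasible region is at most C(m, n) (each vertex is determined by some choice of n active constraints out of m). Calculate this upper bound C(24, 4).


Each vertex corresponds to some choice of n active constraints out of m, so the number of vertices is at most C(m, n) = m! / (n!(m-n)!).
m = 24, n = 4
Numerator: 24 * 23 * 22 * 21
Denominator: 4! = 24
C(24, 4) = 10626


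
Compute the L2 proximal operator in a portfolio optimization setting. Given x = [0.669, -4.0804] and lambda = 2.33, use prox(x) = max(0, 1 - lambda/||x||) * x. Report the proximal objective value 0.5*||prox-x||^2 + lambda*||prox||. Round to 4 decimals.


Step 1: Compute ||x||.
||x|| = 4.1349
Step 2: Compute scaling factor.
scale = max(0, 1 - 2.33/4.1349) = 0.4365
Step 3: prox(x) = [0.292, -1.7811]
||prox(x)|| = 1.8049
Step 4: Proximal objective.
0.5*||prox-x||^2 = 2.7145
lambda*||prox|| = 4.2054
Total = 6.9198


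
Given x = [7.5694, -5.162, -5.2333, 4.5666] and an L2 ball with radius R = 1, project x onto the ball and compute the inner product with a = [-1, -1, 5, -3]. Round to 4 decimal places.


Step 1: Compute ||x|| (intermediates to 6 decimals).
||x|| = sqrt(7.5694^2 + (-5.162)^2 + (-5.2333)^2 + 4.5666^2) = 11.497101
Step 2: Project.
Since ||x|| > R, scale = R/||x|| = 1/11.497101 = 0.086978, proj(x) = scale * x
proj(x) = [0.658371, -0.44898, -0.455182, 0.397194]
Step 3: Dot product.
a^T * proj(x) = -1*0.658371 - 1*(-0.44898) + 5*(-0.455182) - 3*0.397194 = -3.6769


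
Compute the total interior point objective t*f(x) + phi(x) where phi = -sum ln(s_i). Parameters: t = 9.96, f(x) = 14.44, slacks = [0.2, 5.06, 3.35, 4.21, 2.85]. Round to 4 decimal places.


Step 1: Compute log-barrier.
ln values: [-1.6094, 1.6214, 1.209, 1.4375, 1.0473]
phi = -(-1.6094 + 1.6214 + 1.209 + 1.4375 + 1.0473) = -3.7057
Step 2: Compute augmented objective.
t*f(x) = 9.96*14.44 = 143.8224
Total = 143.8224 - 3.7057 = 140.1167


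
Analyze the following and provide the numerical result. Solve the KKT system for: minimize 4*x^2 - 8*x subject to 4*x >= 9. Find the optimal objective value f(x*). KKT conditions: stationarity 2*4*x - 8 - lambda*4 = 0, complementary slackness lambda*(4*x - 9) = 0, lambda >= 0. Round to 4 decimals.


Step 1: Try lambda = 0 (constraint inactive).
x_unc = 8/(2*4) = 1.0
Check: 4*1.0 = 4.0 < 9 -- violated!
Step 2: Constraint must be active: 4*x = 9
x* = 9/4 = 2.25
lambda = (2*4*2.25 - 8)/4 = 2.5
Step 3: Compute optimal value.
f(x*) = 4*2.25^2 - 8*2.25 = 2.25


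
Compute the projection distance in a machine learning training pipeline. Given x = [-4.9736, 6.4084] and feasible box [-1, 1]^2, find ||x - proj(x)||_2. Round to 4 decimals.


Project each component onto [-1, 1].
clip(-4.9736) = -1.0, clip(6.4084) = 1.0
Projection = [-1.0, 1.0]
Squared diffs: [15.7895, 29.2508]
Distance = sqrt(45.0403) = 6.7112


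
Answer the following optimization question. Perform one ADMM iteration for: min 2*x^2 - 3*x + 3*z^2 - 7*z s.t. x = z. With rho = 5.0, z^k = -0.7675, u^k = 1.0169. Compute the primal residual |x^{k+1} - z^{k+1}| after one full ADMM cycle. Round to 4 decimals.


ADMM iteration with rho = 5.0, z^k = -0.7675, u^k = 1.0169
Step 1: x-update.
Minimize 2*x^2 - 3*x + (5.0/2)*(x + 0.7675 + 1.0169)^2
FOC: (2*2 + 5.0)*x = 3 + 5.0*(-0.7675 - 1.0169)
x^{k+1} = -0.658
Step 2: z-update.
Minimize 3*z^2 - 7*z + (5.0/2)*(-0.658 - z + 1.0169)^2
FOC: (2*3 + 5.0)*z = 7 + 5.0*(-0.658 + 1.0169)
z^{k+1} = 0.7995
Step 3: u-update.
u^{k+1} = 1.0169 - 0.658 - 0.7995 = -0.4406
Step 4: Primal residual = |-0.658 - 0.7995| = 1.4575


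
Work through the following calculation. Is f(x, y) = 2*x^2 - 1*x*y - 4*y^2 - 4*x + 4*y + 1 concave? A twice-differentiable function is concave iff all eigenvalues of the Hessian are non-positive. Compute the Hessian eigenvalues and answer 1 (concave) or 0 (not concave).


The Hessian of f(x,y) = 2*x^2 - 1*x*y - 4*y^2 - 4*x + 4*y + 1 is:
H = [[4, -1], [-1, -8]]
Trace = 4 - 8 = -4
Determinant = 4*-8 - (-1)^2 = -33
Discriminant = (-4)^2 - 4*-33 = 148.0
Eigenvalues: lambda_1 = -8.0828, lambda_2 = 4.0828
The function is not concave.

0


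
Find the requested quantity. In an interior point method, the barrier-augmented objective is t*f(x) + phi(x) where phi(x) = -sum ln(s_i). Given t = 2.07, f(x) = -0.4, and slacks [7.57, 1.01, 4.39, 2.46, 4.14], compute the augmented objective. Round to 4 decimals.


Step 1: Compute log-barrier.
ln values: [2.0242, 0.01, 1.4793, 0.9002, 1.4207]
phi = -(2.0242 + 0.01 + 1.4793 + 0.9002 + 1.4207) = -5.8343
Step 2: Compute augmented objective.
t*f(x) = 2.07*-0.4 = -0.828
Total = -0.828 - 5.8343 = -6.6623


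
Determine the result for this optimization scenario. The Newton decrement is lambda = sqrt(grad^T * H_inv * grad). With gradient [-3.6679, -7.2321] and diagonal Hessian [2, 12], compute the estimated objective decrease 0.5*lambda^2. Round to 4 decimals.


Step 1: H is diagonal, so H^(-1) * g = [-1.834, -0.6027].
Step 2: g^T H^(-1) g = sum_i g_i^2 / H_ii
  = (-3.6679)^2/2 + (-7.2321)^2/12
  = 6.7267 + 4.3586 = 11.0854
Step 3: Objective decrease = 0.5 * g^T H^(-1) g = 5.5427


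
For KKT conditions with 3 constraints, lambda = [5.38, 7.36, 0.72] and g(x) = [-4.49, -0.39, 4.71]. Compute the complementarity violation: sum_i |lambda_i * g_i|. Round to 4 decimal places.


KKT complementary slackness check:
lambda_1 * g_1 = 5.38 * -4.49 = -24.1562
lambda_2 * g_2 = 7.36 * -0.39 = -2.8704
lambda_3 * g_3 = 0.72 * 4.71 = 3.3912
Total violation = 24.1562 + 2.8704 + 3.3912 = 30.4178


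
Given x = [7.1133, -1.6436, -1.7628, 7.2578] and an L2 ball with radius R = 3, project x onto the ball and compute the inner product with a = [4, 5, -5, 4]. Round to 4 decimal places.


Step 1: Compute ||x|| (intermediates to 6 decimals).
||x|| = sqrt(7.1133^2 + (-1.6436)^2 + (-1.7628)^2 + 7.2578^2) = 10.444309
Step 2: Project.
Since ||x|| > R, scale = R/||x|| = 3/10.444309 = 0.287238, proj(x) = scale * x
proj(x) = [2.04321, -0.472104, -0.506343, 2.084716]
Step 3: Dot product.
a^T * proj(x) = 4*2.04321 + 5*(-0.472104) - 5*(-0.506343) + 4*2.084716 = 16.6829


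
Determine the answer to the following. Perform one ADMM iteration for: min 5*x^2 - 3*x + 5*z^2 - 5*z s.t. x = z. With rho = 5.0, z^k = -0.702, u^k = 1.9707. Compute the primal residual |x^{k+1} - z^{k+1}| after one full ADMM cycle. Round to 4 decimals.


ADMM iteration with rho = 5.0, z^k = -0.702, u^k = 1.9707
Step 1: x-update.
Minimize 5*x^2 - 3*x + (5.0/2)*(x + 0.702 + 1.9707)^2
FOC: (2*5 + 5.0)*x = 3 + 5.0*(-0.702 - 1.9707)
x^{k+1} = -0.6909
Step 2: z-update.
Minimize 5*z^2 - 5*z + (5.0/2)*(-0.6909 - z + 1.9707)^2
FOC: (2*5 + 5.0)*z = 5 + 5.0*(-0.6909 + 1.9707)
z^{k+1} = 0.7599
Step 3: u-update.
u^{k+1} = 1.9707 - 0.6909 - 0.7599 = 0.5199
Step 4: Primal residual = |-0.6909 - 0.7599| = 1.4508


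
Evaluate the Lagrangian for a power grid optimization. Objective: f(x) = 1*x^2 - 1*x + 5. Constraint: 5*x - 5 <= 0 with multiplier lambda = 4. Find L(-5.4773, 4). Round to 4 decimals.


Step 1: Evaluate f(x).
f(-5.4773) = 1*(-5.4773)^2 - 1*(-5.4773) + 5 = 40.4781
Step 2: Evaluate g(x).
g(-5.4773) = 5*-5.4773 - 5 = -32.3865
Step 3: Compute Lagrangian.
L = 40.4781 + 4*-32.3865 = -89.0679


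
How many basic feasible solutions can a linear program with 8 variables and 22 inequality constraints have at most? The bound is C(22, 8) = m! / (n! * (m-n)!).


Each vertex corresponds to some choice of n active constraints out of m, so the number of vertices is at most C(m, n) = m! / (n!(m-n)!).
m = 22, n = 8
Numerator: 22 * 21 * 20 * 19 * 18 * 17 * 16 * 15
Denominator: 8! = 40320
C(22, 8) = 319770


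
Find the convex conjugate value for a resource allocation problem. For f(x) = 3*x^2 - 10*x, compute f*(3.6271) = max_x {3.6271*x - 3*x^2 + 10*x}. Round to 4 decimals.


f*(y) = sup_x {y*x - a*x^2 - b*x} = sup_x {(y-b)*x - a*x^2}
FOC: (y - b) - 2a*x = 0 => x* = (y - b)/(2a)
x* = (3.6271 + 10)/(2*3) = 2.2712
f*(3.6271) = (y-b)^2/(4a) = (3.6271 + 10)^2/(4*3)
= 185.6979/12 = 15.4748


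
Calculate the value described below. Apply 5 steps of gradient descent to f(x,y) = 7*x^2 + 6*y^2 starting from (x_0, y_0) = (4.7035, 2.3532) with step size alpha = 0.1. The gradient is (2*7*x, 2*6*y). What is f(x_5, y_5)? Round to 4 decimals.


Gradient descent on f(x,y) = 7*x^2 + 6*y^2.
Starting point: (4.7035, 2.3532), alpha = 0.1
Step 1: grad_x = 2*7*4.7035 = 65.849, grad_y = 2*6*2.3532 = 28.2384
  x_1 = 4.7035 - 0.1*65.849 = -1.8814
  y_1 = 2.3532 - 0.1*28.2384 = -0.4706
Step 2: grad_x = 2*7*-1.8814 = -26.3396, grad_y = 2*6*-0.4706 = -5.6477
  x_2 = -1.8814 - 0.1*-26.3396 = 0.7526
  y_2 = -0.4706 - 0.1*-5.6477 = 0.0941
Step 3: grad_x = 2*7*0.7526 = 10.5358, grad_y = 2*6*0.0941 = 1.1295
  x_3 = 0.7526 - 0.1*10.5358 = -0.301
  y_3 = 0.0941 - 0.1*1.1295 = -0.0188
Step 4: grad_x = 2*7*-0.301 = -4.2143, grad_y = 2*6*-0.0188 = -0.2259
  x_4 = -0.301 - 0.1*-4.2143 = 0.1204
  y_4 = -0.0188 - 0.1*-0.2259 = 0.0038
Step 5: grad_x = 2*7*0.1204 = 1.6857, grad_y = 2*6*0.0038 = 0.0452
  x_5 = 0.1204 - 0.1*1.6857 = -0.0482
  y_5 = 0.0038 - 0.1*0.0452 = -0.0008
f(-0.0482, -0.0008) = 7*(-0.0482)^2 + 6*(-0.0008)^2 = 0.0162


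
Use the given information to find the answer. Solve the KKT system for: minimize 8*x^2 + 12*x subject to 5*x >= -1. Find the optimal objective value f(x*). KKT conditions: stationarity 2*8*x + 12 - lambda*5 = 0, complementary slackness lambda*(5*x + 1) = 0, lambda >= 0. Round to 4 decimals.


Step 1: Try lambda = 0 (constraint inactive).
x_unc = -12/(2*8) = -0.75
Check: 5*-0.75 = -3.75 < -1 -- violated!
Step 2: Constraint must be active: 5*x = -1
x* = -1/5 = -0.2
lambda = (2*8*(-0.2) + 12)/5 = 1.76
Step 3: Compute optimal value.
f(x*) = 8*(-0.2)^2 + 12*(-0.2) = -2.08


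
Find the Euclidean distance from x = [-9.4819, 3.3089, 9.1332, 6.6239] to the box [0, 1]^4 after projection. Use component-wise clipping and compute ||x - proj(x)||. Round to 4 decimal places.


Project each component onto [0, 1].
clip(-9.4819) = 0.0, clip(3.3089) = 1.0, clip(9.1332) = 1.0, clip(6.6239) = 1.0
Projection = [0.0, 1.0, 1.0, 1.0]
Squared diffs: [89.9064, 5.331, 66.1489, 31.6283]
Distance = sqrt(193.0146) = 13.893


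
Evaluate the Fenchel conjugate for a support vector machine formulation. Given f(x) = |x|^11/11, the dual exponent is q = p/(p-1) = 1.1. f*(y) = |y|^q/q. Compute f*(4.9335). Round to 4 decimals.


The conjugate exponent q satisfies 1/p + 1/q = 1.
p = 11, so q = 11/(11 - 1) = 1.1
|y|^q = 4.9335^1.1 = 5.7872
f*(4.9335) = 5.7872 / 1.1 = 5.2611


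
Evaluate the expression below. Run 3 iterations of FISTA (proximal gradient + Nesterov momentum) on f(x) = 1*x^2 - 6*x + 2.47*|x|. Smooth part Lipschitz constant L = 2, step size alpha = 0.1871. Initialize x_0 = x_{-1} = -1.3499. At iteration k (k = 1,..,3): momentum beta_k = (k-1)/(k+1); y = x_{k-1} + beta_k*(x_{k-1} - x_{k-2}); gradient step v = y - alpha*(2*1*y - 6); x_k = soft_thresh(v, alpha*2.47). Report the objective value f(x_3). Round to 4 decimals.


FISTA on f(x) = 1*x^2 - 6*x + 2.47*|x|
L = 2, alpha = 0.1871
Iteration 1: beta = 0.0, y = -1.3499 + 0.0*(-1.3499 + 1.3499) = -1.3499
  grad(y) = -8.6998, v = y - alpha*grad = 0.2778
  prox(v) = soft_thresh(0.2778, 0.4621) = 0.0
Iteration 2: beta = 0.3333, y = 0.0 + 0.3333*(0.0 + 1.3499) = 0.45
  grad(y) = -5.1001, v = y - alpha*grad = 1.4042
  prox(v) = soft_thresh(1.4042, 0.4621) = 0.9421
Iteration 3: beta = 0.5, y = 0.9421 + 0.5*(0.9421 - 0.0) = 1.4131
  grad(y) = -3.1738, v = y - alpha*grad = 2.0069
  prox(v) = soft_thresh(2.0069, 0.4621) = 1.5448
f(x_3) = 1*1.5448^2 - 6*1.5448 + 2.47*|1.5448| = -3.0667
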